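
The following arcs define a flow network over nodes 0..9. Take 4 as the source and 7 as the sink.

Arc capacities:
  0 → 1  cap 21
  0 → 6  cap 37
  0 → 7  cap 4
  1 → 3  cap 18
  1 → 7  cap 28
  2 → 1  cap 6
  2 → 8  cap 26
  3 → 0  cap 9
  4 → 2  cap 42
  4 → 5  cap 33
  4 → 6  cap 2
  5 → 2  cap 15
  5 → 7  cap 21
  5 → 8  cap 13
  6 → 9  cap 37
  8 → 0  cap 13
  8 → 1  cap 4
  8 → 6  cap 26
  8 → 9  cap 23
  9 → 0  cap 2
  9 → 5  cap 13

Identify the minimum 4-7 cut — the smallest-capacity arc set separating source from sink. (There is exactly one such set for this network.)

augment #1: 4→5→7 push 21
augment #2: 4→2→1→7 push 6
augment #3: 4→2→8→0→7 push 4
augment #4: 4→2→8→1→7 push 4
augment #5: 4→2→8→0→1→7 push 9
augment #6: 4→6→9→0→1→7 push 2
max flow = 46; residual-reachable set from 4 gives S-side
cut edges (S→T): {(2,1), (5,7), (8,0), (8,1), (9,0)} total cap 46

Min-cut arcs: {(2,1), (5,7), (8,0), (8,1), (9,0)} (total capacity 46)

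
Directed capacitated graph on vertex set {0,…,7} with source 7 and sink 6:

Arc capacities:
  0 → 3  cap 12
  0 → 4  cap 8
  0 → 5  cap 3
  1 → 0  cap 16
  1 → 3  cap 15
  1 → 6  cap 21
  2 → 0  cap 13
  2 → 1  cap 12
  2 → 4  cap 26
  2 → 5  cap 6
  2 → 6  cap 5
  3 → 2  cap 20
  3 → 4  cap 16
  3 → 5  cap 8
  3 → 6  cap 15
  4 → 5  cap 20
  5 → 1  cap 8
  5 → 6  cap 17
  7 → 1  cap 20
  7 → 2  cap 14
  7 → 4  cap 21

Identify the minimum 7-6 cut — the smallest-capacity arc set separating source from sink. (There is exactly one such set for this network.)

augment #1: 7→1→6 push 20
augment #2: 7→2→6 push 5
augment #3: 7→2→1→6 push 1
augment #4: 7→2→5→6 push 6
augment #5: 7→4→5→6 push 11
augment #6: 7→2→0→3→6 push 2
augment #7: 7→4→5→1→3→6 push 8
augment #8: 7→4→5→2→0→3→6 push 1
max flow = 54; residual-reachable set from 7 gives S-side
cut edges (S→T): {(4,5), (7,1), (7,2)} total cap 54

Min-cut arcs: {(4,5), (7,1), (7,2)} (total capacity 54)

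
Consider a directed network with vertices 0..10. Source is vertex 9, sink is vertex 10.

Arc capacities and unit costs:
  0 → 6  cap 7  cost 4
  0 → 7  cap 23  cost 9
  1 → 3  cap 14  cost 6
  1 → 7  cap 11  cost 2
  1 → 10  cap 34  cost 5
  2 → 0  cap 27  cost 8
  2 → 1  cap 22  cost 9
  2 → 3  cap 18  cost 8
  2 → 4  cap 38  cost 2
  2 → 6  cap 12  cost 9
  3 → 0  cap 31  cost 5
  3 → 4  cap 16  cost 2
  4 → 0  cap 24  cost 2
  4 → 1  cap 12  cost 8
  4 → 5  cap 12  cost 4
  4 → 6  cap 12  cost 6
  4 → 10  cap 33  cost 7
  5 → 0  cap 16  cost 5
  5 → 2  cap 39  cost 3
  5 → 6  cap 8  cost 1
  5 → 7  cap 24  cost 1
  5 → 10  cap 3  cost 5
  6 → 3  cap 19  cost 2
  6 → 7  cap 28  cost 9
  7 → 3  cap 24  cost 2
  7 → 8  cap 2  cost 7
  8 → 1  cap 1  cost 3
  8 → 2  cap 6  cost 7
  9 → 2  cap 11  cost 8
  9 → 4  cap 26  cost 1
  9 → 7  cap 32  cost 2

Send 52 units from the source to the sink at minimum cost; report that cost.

Minimum cost for 52 units: 673

shortest-cost path #1: 9→4→10 push 26 @ unit cost 8 (adds 208)
shortest-cost path #2: 9→7→3→4→10 push 7 @ unit cost 13 (adds 91)
shortest-cost path #3: 9→7→3→4→5→10 push 3 @ unit cost 15 (adds 45)
shortest-cost path #4: 9→7→8→1→10 push 1 @ unit cost 17 (adds 17)
shortest-cost path #5: 9→7→3→4→1→10 push 6 @ unit cost 19 (adds 114)
shortest-cost path #6: 9→2→1→10 push 9 @ unit cost 22 (adds 198)
total cost = 673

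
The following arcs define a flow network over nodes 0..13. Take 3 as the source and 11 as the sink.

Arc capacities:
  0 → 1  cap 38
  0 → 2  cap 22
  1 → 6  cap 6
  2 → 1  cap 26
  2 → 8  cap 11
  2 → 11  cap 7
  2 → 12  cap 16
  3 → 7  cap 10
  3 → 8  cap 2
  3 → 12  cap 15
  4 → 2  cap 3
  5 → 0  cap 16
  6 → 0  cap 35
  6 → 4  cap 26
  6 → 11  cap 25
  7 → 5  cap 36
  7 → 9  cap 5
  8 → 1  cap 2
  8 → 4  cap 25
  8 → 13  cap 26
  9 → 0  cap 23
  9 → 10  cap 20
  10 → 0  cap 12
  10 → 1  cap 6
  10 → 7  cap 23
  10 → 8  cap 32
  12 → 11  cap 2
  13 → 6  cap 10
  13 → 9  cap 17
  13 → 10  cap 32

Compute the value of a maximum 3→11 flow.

Maximum flow value: 14

augment #1: 3→12→11 bottleneck 2, total now 2
augment #2: 3→8→1→6→11 bottleneck 2, total now 4
augment #3: 3→7→5→0→2→11 bottleneck 7, total now 11
augment #4: 3→7→5→0→1→6→11 bottleneck 3, total now 14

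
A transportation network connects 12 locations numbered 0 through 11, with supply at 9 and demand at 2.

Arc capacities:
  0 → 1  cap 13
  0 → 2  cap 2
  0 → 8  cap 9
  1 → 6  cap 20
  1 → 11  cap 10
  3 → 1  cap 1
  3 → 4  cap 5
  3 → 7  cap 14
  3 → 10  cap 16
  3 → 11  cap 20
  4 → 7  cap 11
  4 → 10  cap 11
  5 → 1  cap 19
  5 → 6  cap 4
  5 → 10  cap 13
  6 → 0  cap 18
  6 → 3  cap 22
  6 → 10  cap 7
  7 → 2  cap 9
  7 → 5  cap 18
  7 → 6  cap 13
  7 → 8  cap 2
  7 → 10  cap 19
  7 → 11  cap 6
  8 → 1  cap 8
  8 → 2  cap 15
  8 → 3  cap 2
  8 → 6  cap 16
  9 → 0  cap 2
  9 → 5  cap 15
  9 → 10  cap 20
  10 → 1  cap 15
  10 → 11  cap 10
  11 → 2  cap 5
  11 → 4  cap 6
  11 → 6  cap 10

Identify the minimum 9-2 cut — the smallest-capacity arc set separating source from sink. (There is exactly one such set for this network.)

augment #1: 9→0→2 push 2
augment #2: 9→10→11→2 push 5
augment #3: 9→5→6→0→8→2 push 4
augment #4: 9→10→11→4→7→2 push 5
augment #5: 9→5→1→6→0→8→2 push 5
augment #6: 9→5→1→6→3→7→2 push 4
augment #7: 9→5→1→6→3→7→8→2 push 2
max flow = 27; residual-reachable set from 9 gives S-side
cut edges (S→T): {(0,2), (0,8), (7,2), (7,8), (11,2)} total cap 27

Min-cut arcs: {(0,2), (0,8), (7,2), (7,8), (11,2)} (total capacity 27)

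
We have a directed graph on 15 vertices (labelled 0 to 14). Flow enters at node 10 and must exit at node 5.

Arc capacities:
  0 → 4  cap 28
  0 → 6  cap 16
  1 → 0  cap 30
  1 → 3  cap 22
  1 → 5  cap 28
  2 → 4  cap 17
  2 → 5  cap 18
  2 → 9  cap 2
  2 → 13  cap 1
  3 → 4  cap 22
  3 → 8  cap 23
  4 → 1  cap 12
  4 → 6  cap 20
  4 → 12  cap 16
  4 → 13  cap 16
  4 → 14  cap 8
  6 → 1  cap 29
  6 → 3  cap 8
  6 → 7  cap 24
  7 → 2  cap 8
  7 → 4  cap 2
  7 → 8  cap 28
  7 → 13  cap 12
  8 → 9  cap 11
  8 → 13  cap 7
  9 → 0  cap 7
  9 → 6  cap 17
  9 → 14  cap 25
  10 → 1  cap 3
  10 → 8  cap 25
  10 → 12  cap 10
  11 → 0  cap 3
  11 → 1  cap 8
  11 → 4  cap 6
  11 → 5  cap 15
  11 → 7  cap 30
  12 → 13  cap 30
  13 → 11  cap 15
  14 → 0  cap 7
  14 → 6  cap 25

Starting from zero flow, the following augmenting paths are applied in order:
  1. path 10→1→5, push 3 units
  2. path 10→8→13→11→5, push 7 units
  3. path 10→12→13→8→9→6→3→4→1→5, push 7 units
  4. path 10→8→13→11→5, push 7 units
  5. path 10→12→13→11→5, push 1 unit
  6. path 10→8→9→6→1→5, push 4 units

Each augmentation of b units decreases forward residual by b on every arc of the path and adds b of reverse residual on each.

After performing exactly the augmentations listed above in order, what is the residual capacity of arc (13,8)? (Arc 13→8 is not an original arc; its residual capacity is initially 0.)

Residual capacity of (13,8): 7

after path 1 (10→1→5, push 3): res(13,8)=0
after path 2 (10→8→13→11→5, push 7): res(13,8)=7
after path 3 (10→12→13→8→9→6→3→4→1→5, push 7): res(13,8)=0
after path 4 (10→8→13→11→5, push 7): res(13,8)=7
after path 5 (10→12→13→11→5, push 1): res(13,8)=7
after path 6 (10→8→9→6→1→5, push 4): res(13,8)=7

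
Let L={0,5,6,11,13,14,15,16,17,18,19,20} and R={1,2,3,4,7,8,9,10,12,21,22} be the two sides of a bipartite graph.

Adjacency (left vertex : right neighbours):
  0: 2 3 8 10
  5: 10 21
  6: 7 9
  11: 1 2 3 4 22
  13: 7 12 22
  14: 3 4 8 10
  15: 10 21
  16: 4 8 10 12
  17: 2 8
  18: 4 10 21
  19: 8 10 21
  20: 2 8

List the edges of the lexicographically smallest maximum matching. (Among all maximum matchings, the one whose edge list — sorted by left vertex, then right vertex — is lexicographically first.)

Lex-smallest maximum matching: {(0,2), (5,10), (6,7), (11,1), (13,22), (14,3), (15,21), (16,12), (17,8), (18,4)}

|M| = 10 (so the lex-smallest maximum matching has 10 edges)
process left vertices in ascending order; for each, take the smallest-labelled available neighbour that still permits 10 edges overall, or leave it unmatched if none does
lex-smallest matching: {0-2, 5-10, 6-7, 11-1, 13-22, 14-3, 15-21, 16-12, 17-8, 18-4}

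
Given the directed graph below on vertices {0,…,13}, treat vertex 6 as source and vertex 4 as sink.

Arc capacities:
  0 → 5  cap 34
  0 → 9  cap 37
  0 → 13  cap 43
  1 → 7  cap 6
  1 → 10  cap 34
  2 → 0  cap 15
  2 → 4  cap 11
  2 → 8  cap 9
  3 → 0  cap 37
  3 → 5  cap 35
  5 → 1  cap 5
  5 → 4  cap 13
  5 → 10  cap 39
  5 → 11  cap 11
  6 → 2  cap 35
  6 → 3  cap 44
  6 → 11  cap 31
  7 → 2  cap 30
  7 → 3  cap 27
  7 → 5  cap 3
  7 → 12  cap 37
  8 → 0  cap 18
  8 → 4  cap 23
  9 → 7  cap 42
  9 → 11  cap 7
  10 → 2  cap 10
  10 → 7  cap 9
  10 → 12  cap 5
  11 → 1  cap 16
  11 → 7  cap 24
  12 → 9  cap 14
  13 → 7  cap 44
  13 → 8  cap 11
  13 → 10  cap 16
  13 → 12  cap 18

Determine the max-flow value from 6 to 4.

Maximum flow value: 44

augment #1: 6→2→4 bottleneck 11, total now 11
augment #2: 6→2→8→4 bottleneck 9, total now 20
augment #3: 6→3→5→4 bottleneck 13, total now 33
augment #4: 6→2→0→13→8→4 bottleneck 11, total now 44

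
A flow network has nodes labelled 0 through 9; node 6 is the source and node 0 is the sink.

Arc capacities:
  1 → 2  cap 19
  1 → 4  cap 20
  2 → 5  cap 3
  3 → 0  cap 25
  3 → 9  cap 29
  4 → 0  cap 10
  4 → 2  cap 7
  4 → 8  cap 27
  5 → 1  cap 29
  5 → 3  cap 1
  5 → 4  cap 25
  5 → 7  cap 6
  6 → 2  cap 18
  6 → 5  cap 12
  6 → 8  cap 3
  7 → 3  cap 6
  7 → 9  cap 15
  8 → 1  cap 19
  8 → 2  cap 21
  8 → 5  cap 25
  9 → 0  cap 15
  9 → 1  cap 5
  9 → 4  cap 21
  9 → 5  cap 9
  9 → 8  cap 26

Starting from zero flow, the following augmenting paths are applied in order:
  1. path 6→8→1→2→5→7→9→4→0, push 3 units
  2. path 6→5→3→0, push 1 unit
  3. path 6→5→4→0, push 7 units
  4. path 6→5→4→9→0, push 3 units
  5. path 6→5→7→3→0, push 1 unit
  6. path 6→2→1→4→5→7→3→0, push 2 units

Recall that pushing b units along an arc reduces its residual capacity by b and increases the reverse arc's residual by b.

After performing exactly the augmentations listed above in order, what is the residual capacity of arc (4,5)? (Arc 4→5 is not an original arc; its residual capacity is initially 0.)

Residual capacity of (4,5): 8

after path 1 (6→8→1→2→5→7→9→4→0, push 3): res(4,5)=0
after path 2 (6→5→3→0, push 1): res(4,5)=0
after path 3 (6→5→4→0, push 7): res(4,5)=7
after path 4 (6→5→4→9→0, push 3): res(4,5)=10
after path 5 (6→5→7→3→0, push 1): res(4,5)=10
after path 6 (6→2→1→4→5→7→3→0, push 2): res(4,5)=8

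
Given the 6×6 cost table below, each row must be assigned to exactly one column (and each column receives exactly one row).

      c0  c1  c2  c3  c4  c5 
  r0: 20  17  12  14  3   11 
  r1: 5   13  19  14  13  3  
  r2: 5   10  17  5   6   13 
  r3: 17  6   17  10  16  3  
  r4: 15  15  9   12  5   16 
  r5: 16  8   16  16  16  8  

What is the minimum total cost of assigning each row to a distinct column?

optimal assignment: row0→col4 (cost 3), row1→col0 (cost 5), row2→col3 (cost 5), row3→col5 (cost 3), row4→col2 (cost 9), row5→col1 (cost 8)
total = 3 + 5 + 5 + 3 + 9 + 8 = 33

Minimum assignment cost: 33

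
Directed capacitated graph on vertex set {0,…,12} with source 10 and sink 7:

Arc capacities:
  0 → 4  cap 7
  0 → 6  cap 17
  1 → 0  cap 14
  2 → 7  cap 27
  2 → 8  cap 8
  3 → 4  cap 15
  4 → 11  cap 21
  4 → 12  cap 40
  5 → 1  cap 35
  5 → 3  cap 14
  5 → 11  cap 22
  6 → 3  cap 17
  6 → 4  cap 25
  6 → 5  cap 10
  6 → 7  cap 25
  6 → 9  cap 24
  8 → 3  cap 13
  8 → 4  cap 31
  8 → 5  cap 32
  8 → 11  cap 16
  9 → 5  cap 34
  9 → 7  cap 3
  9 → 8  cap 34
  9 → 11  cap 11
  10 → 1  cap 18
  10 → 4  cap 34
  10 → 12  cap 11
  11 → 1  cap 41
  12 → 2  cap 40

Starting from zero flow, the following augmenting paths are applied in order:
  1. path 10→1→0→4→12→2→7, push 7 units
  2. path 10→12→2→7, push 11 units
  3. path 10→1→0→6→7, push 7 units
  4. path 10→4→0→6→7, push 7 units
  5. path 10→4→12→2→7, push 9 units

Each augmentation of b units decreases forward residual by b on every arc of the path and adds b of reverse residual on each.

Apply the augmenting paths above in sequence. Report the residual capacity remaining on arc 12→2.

after path 1 (10→1→0→4→12→2→7, push 7): res(12,2)=33
after path 2 (10→12→2→7, push 11): res(12,2)=22
after path 3 (10→1→0→6→7, push 7): res(12,2)=22
after path 4 (10→4→0→6→7, push 7): res(12,2)=22
after path 5 (10→4→12→2→7, push 9): res(12,2)=13

Residual capacity of (12,2): 13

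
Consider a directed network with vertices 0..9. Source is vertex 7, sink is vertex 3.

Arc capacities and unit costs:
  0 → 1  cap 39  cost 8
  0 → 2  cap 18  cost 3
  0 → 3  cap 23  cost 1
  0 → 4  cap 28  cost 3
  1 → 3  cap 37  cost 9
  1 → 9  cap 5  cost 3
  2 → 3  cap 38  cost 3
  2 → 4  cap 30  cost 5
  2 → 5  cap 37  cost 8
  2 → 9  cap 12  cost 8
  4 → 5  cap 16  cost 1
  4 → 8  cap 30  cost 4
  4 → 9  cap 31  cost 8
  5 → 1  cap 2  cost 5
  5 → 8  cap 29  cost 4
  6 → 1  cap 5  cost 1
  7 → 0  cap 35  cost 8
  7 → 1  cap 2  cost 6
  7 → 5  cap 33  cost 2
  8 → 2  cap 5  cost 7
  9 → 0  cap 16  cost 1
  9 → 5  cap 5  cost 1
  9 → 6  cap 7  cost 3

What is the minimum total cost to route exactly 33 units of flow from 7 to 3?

shortest-cost path #1: 7→0→3 push 23 @ unit cost 9 (adds 207)
shortest-cost path #2: 7→0→2→3 push 10 @ unit cost 14 (adds 140)
total cost = 347

Minimum cost for 33 units: 347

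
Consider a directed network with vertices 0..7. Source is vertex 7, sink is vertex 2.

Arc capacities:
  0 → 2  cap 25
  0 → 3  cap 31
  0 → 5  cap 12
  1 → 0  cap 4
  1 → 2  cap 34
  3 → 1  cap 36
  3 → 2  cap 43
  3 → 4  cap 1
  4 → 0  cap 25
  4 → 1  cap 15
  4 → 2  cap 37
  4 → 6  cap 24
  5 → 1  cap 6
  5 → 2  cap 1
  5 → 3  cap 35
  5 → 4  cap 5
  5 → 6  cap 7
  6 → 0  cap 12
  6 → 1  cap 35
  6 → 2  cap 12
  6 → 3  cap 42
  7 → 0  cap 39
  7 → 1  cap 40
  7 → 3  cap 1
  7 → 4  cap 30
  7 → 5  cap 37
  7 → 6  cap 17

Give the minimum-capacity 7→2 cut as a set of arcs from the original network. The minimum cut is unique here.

Min-cut arcs: {(0,2), (1,2), (3,2), (3,4), (5,2), (5,4), (6,2), (7,4)} (total capacity 151)

augment #1: 7→0→2 push 25
augment #2: 7→1→2 push 34
augment #3: 7→3→2 push 1
augment #4: 7→4→2 push 30
augment #5: 7→5→2 push 1
augment #6: 7→6→2 push 12
augment #7: 7→0→3→2 push 14
augment #8: 7→5→3→2 push 28
augment #9: 7→5→4→2 push 5
augment #10: 7→5→3→4→2 push 1
max flow = 151; residual-reachable set from 7 gives S-side
cut edges (S→T): {(0,2), (1,2), (3,2), (3,4), (5,2), (5,4), (6,2), (7,4)} total cap 151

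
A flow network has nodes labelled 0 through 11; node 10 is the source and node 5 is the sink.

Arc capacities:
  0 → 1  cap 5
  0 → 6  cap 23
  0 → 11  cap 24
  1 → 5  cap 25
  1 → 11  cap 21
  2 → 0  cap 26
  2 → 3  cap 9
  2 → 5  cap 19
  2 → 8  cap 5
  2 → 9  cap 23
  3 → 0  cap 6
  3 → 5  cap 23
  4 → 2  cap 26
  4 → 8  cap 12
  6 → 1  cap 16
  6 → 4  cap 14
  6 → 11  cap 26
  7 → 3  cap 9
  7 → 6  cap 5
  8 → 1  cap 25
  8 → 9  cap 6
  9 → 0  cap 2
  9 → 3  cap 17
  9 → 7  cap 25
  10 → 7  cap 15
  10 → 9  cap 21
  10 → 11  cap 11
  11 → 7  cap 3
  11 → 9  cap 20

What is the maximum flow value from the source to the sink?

augment #1: 10→7→3→5 bottleneck 9, total now 9
augment #2: 10→9→3→5 bottleneck 14, total now 23
augment #3: 10→7→6→1→5 bottleneck 5, total now 28
augment #4: 10→9→0→1→5 bottleneck 2, total now 30
augment #5: 10→9→3→0→1→5 bottleneck 3, total now 33

Maximum flow value: 33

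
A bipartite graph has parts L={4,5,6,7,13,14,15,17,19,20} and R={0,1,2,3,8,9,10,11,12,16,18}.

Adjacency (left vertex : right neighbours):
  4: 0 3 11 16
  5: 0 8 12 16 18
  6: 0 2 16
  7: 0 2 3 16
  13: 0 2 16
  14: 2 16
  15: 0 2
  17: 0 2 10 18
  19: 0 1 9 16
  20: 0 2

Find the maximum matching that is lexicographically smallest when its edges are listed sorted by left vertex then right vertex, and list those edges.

|M| = 8 (so the lex-smallest maximum matching has 8 edges)
process left vertices in ascending order; for each, take the smallest-labelled available neighbour that still permits 8 edges overall, or leave it unmatched if none does
lex-smallest matching: {4-11, 5-8, 6-0, 7-3, 13-2, 14-16, 17-10, 19-1}

Lex-smallest maximum matching: {(4,11), (5,8), (6,0), (7,3), (13,2), (14,16), (17,10), (19,1)}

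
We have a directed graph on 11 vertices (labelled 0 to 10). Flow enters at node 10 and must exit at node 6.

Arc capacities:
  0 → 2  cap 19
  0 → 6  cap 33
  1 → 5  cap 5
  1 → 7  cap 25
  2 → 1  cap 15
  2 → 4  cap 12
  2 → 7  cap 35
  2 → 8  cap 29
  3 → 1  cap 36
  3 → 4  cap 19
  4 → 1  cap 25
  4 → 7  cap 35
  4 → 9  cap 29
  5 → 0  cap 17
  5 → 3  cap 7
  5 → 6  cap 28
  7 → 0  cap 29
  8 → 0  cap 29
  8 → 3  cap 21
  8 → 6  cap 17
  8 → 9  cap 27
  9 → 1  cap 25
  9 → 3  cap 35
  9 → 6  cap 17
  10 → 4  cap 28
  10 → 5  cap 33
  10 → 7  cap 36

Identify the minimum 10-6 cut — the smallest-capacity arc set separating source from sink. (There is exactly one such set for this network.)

Min-cut arcs: {(1,5), (7,0), (9,6), (10,5)} (total capacity 84)

augment #1: 10→5→6 push 28
augment #2: 10→4→9→6 push 17
augment #3: 10→5→0→6 push 5
augment #4: 10→7→0→6 push 28
augment #5: 10→7→0→2→8→6 push 1
augment #6: 10→4→1→5→0→2→8→6 push 5
max flow = 84; residual-reachable set from 10 gives S-side
cut edges (S→T): {(1,5), (7,0), (9,6), (10,5)} total cap 84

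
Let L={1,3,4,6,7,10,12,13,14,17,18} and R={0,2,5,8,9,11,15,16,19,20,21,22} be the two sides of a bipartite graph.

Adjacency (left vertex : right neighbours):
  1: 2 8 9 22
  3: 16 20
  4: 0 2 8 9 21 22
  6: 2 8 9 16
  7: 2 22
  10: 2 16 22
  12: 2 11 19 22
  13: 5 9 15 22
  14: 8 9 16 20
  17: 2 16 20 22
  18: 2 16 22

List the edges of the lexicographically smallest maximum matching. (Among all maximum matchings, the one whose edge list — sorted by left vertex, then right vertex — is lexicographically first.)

Lex-smallest maximum matching: {(1,2), (3,16), (4,0), (6,8), (7,22), (12,11), (13,5), (14,9), (17,20)}

|M| = 9 (so the lex-smallest maximum matching has 9 edges)
process left vertices in ascending order; for each, take the smallest-labelled available neighbour that still permits 9 edges overall, or leave it unmatched if none does
lex-smallest matching: {1-2, 3-16, 4-0, 6-8, 7-22, 12-11, 13-5, 14-9, 17-20}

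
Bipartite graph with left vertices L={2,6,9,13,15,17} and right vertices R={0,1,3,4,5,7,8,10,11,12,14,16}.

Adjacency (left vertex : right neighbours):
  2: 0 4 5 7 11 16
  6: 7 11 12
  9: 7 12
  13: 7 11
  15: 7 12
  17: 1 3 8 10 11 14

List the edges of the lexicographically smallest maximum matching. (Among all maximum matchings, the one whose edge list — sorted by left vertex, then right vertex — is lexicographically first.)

|M| = 5 (so the lex-smallest maximum matching has 5 edges)
process left vertices in ascending order; for each, take the smallest-labelled available neighbour that still permits 5 edges overall, or leave it unmatched if none does
lex-smallest matching: {2-0, 6-7, 9-12, 13-11, 17-1}

Lex-smallest maximum matching: {(2,0), (6,7), (9,12), (13,11), (17,1)}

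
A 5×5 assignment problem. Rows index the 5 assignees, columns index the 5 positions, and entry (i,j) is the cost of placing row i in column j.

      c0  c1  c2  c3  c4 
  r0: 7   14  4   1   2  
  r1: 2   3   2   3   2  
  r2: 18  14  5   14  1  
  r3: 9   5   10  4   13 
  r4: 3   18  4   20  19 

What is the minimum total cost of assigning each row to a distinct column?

Minimum assignment cost: 12

optimal assignment: row0→col3 (cost 1), row1→col2 (cost 2), row2→col4 (cost 1), row3→col1 (cost 5), row4→col0 (cost 3)
total = 1 + 2 + 1 + 5 + 3 = 12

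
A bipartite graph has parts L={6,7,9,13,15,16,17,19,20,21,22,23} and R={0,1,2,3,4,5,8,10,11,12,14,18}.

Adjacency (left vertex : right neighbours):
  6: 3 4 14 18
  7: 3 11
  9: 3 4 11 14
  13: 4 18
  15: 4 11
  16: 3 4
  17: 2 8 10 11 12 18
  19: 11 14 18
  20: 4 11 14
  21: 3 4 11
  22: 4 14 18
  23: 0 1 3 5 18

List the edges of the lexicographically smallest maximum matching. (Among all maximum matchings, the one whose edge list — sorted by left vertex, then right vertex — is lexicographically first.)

|M| = 7 (so the lex-smallest maximum matching has 7 edges)
process left vertices in ascending order; for each, take the smallest-labelled available neighbour that still permits 7 edges overall, or leave it unmatched if none does
lex-smallest matching: {6-3, 7-11, 9-4, 13-18, 17-2, 19-14, 23-0}

Lex-smallest maximum matching: {(6,3), (7,11), (9,4), (13,18), (17,2), (19,14), (23,0)}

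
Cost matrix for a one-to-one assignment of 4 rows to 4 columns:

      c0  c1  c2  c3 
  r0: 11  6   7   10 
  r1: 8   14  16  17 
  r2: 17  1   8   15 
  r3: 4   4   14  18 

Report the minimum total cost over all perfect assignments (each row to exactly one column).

optimal assignment: row0→col2 (cost 7), row1→col3 (cost 17), row2→col1 (cost 1), row3→col0 (cost 4)
total = 7 + 17 + 1 + 4 = 29

Minimum assignment cost: 29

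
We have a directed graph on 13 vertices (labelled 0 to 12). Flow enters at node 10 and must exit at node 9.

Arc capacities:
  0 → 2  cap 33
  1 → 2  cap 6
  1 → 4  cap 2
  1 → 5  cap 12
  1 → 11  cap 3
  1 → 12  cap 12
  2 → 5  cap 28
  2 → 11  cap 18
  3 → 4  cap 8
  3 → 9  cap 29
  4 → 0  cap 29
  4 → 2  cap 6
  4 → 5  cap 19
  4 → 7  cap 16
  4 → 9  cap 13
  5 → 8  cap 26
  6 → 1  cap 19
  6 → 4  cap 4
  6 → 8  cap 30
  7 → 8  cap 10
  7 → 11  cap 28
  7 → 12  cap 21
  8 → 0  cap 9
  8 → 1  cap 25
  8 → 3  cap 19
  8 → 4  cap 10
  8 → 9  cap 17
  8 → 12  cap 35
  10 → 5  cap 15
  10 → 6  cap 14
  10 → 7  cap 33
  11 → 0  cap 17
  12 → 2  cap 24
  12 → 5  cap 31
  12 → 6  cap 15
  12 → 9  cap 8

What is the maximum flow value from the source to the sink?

Maximum flow value: 57

augment #1: 10→5→8→9 bottleneck 15, total now 15
augment #2: 10→6→4→9 bottleneck 4, total now 19
augment #3: 10→6→8→9 bottleneck 2, total now 21
augment #4: 10→7→12→9 bottleneck 8, total now 29
augment #5: 10→6→1→4→9 bottleneck 2, total now 31
augment #6: 10→6→8→3→9 bottleneck 6, total now 37
augment #7: 10→7→8→3→9 bottleneck 10, total now 47
augment #8: 10→7→12→5→8→3→9 bottleneck 3, total now 50
augment #9: 10→7→12→5→8→4→9 bottleneck 7, total now 57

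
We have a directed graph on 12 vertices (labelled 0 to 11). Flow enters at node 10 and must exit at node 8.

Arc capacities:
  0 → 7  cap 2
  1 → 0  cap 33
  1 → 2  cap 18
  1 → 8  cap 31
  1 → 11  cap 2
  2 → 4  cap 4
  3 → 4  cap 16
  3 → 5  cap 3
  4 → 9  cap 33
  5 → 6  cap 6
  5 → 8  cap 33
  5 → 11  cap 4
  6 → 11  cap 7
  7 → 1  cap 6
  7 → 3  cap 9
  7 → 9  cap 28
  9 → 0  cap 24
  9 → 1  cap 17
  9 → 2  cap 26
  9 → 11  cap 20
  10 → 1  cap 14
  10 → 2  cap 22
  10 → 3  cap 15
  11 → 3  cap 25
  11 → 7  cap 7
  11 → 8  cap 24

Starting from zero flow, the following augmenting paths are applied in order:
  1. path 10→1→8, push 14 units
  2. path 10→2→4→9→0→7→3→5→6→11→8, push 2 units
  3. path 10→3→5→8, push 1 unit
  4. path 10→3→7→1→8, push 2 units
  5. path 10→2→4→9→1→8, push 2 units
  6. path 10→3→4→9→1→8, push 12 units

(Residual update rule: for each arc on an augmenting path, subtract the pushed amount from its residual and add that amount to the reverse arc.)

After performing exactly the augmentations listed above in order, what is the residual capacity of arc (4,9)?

after path 1 (10→1→8, push 14): res(4,9)=33
after path 2 (10→2→4→9→0→7→3→5→6→11→8, push 2): res(4,9)=31
after path 3 (10→3→5→8, push 1): res(4,9)=31
after path 4 (10→3→7→1→8, push 2): res(4,9)=31
after path 5 (10→2→4→9→1→8, push 2): res(4,9)=29
after path 6 (10→3→4→9→1→8, push 12): res(4,9)=17

Residual capacity of (4,9): 17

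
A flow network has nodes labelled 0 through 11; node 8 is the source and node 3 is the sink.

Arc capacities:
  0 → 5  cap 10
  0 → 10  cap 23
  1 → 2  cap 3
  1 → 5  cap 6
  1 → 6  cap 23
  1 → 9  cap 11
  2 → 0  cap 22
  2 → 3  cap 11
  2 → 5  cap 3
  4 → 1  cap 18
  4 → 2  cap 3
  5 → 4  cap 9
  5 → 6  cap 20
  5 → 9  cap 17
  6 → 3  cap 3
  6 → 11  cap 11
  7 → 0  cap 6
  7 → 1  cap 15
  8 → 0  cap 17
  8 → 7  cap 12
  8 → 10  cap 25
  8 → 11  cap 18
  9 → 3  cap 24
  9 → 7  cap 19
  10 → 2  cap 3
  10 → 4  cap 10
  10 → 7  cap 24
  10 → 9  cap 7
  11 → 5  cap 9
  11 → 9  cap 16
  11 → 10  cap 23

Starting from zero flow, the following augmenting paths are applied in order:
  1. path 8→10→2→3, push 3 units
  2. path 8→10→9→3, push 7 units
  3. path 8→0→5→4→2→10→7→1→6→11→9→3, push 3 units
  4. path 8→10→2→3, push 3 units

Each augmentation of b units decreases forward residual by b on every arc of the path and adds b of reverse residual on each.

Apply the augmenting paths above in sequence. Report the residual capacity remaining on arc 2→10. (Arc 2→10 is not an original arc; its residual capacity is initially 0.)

Residual capacity of (2,10): 3

after path 1 (8→10→2→3, push 3): res(2,10)=3
after path 2 (8→10→9→3, push 7): res(2,10)=3
after path 3 (8→0→5→4→2→10→7→1→6→11→9→3, push 3): res(2,10)=0
after path 4 (8→10→2→3, push 3): res(2,10)=3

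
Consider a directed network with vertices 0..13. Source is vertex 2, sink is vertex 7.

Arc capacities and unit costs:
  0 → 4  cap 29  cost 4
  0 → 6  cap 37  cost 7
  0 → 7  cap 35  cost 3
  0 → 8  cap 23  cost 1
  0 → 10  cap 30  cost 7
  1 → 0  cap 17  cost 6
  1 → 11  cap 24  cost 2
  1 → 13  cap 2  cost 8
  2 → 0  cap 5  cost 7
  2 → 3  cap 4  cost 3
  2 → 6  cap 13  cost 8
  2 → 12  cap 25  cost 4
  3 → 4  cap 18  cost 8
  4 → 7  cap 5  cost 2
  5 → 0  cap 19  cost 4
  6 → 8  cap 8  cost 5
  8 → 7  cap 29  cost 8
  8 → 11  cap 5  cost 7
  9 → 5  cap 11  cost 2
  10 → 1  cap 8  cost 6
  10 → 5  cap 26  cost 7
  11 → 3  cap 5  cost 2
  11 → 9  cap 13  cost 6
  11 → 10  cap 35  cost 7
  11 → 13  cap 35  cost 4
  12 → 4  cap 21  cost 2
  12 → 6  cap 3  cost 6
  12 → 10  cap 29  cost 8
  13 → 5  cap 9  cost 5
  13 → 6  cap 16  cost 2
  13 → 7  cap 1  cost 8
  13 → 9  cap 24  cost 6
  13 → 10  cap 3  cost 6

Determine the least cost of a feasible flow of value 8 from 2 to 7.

Minimum cost for 8 units: 70

shortest-cost path #1: 2→12→4→7 push 5 @ unit cost 8 (adds 40)
shortest-cost path #2: 2→0→7 push 3 @ unit cost 10 (adds 30)
total cost = 70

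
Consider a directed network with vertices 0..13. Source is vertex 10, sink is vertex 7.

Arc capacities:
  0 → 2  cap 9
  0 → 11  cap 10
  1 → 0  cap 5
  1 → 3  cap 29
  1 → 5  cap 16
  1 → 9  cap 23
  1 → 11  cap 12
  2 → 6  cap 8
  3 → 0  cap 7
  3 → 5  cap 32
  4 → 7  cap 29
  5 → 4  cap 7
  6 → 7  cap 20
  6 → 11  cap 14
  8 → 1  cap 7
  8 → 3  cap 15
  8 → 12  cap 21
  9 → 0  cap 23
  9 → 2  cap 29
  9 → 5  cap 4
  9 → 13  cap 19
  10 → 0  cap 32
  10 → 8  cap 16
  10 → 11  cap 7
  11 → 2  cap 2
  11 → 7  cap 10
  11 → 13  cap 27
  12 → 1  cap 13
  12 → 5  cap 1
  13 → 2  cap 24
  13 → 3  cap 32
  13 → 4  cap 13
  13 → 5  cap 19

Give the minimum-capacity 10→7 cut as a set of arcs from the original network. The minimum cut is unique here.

augment #1: 10→11→7 push 7
augment #2: 10→0→11→7 push 3
augment #3: 10→0→2→6→7 push 8
augment #4: 10→0→11→13→4→7 push 7
augment #5: 10→8→1→5→4→7 push 7
augment #6: 10→8→12→1→9→13→4→7 push 6
max flow = 38; residual-reachable set from 10 gives S-side
cut edges (S→T): {(2,6), (5,4), (11,7), (13,4)} total cap 38

Min-cut arcs: {(2,6), (5,4), (11,7), (13,4)} (total capacity 38)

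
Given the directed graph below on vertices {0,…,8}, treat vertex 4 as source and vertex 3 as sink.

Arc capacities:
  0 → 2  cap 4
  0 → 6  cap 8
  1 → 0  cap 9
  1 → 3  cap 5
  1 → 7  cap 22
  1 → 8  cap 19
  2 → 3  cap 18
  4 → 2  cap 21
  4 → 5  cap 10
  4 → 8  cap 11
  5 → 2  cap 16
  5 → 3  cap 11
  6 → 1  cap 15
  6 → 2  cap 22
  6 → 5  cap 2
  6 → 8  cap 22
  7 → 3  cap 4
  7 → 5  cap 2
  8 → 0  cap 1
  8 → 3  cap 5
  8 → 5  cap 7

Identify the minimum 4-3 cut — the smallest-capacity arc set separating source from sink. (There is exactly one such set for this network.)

augment #1: 4→2→3 push 18
augment #2: 4→5→3 push 10
augment #3: 4→8→3 push 5
augment #4: 4→8→5→3 push 1
augment #5: 4→8→0→6→1→3 push 1
max flow = 35; residual-reachable set from 4 gives S-side
cut edges (S→T): {(2,3), (5,3), (8,0), (8,3)} total cap 35

Min-cut arcs: {(2,3), (5,3), (8,0), (8,3)} (total capacity 35)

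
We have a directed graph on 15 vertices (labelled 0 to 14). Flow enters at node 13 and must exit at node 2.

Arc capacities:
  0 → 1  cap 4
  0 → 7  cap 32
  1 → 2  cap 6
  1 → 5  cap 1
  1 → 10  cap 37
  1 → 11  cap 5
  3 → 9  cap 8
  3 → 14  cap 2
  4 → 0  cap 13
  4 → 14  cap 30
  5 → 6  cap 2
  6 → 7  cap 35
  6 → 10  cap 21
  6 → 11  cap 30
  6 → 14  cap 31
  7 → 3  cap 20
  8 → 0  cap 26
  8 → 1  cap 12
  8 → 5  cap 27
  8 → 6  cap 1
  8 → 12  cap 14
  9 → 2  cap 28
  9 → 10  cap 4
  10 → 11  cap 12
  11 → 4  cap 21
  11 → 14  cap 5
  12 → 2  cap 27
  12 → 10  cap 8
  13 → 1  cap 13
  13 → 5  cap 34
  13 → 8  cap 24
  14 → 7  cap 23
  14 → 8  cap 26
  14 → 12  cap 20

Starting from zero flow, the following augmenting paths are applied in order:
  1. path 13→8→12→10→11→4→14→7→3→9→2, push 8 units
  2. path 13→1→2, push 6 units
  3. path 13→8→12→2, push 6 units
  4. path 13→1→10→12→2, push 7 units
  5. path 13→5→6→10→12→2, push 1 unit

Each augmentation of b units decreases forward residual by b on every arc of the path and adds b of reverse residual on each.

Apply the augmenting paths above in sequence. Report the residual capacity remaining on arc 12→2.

after path 1 (13→8→12→10→11→4→14→7→3→9→2, push 8): res(12,2)=27
after path 2 (13→1→2, push 6): res(12,2)=27
after path 3 (13→8→12→2, push 6): res(12,2)=21
after path 4 (13→1→10→12→2, push 7): res(12,2)=14
after path 5 (13→5→6→10→12→2, push 1): res(12,2)=13

Residual capacity of (12,2): 13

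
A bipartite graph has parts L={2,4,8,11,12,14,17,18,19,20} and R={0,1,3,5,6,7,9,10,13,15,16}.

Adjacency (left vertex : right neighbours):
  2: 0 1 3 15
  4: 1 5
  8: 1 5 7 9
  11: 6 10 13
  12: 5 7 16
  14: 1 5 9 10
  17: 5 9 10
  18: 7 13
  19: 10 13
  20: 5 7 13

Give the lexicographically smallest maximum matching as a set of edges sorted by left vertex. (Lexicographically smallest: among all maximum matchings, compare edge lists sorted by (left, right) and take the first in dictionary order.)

Lex-smallest maximum matching: {(2,0), (4,1), (8,5), (11,6), (12,16), (14,9), (17,10), (18,7), (19,13)}

|M| = 9 (so the lex-smallest maximum matching has 9 edges)
process left vertices in ascending order; for each, take the smallest-labelled available neighbour that still permits 9 edges overall, or leave it unmatched if none does
lex-smallest matching: {2-0, 4-1, 8-5, 11-6, 12-16, 14-9, 17-10, 18-7, 19-13}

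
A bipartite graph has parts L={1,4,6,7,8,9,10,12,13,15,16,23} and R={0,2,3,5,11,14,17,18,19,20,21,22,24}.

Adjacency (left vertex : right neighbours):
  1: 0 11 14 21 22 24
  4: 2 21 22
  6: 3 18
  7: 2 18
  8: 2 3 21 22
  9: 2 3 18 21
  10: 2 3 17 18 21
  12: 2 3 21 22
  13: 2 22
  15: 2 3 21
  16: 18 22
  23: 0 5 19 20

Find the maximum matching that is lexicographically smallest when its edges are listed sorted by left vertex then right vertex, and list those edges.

Lex-smallest maximum matching: {(1,0), (4,2), (6,3), (7,18), (8,21), (10,17), (12,22), (23,5)}

|M| = 8 (so the lex-smallest maximum matching has 8 edges)
process left vertices in ascending order; for each, take the smallest-labelled available neighbour that still permits 8 edges overall, or leave it unmatched if none does
lex-smallest matching: {1-0, 4-2, 6-3, 7-18, 8-21, 10-17, 12-22, 23-5}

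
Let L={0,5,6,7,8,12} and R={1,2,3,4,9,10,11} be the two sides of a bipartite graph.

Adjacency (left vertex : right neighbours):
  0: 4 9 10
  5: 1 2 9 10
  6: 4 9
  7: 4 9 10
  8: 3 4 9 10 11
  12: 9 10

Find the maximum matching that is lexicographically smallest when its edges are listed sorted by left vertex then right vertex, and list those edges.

|M| = 5 (so the lex-smallest maximum matching has 5 edges)
process left vertices in ascending order; for each, take the smallest-labelled available neighbour that still permits 5 edges overall, or leave it unmatched if none does
lex-smallest matching: {0-4, 5-1, 6-9, 7-10, 8-3}

Lex-smallest maximum matching: {(0,4), (5,1), (6,9), (7,10), (8,3)}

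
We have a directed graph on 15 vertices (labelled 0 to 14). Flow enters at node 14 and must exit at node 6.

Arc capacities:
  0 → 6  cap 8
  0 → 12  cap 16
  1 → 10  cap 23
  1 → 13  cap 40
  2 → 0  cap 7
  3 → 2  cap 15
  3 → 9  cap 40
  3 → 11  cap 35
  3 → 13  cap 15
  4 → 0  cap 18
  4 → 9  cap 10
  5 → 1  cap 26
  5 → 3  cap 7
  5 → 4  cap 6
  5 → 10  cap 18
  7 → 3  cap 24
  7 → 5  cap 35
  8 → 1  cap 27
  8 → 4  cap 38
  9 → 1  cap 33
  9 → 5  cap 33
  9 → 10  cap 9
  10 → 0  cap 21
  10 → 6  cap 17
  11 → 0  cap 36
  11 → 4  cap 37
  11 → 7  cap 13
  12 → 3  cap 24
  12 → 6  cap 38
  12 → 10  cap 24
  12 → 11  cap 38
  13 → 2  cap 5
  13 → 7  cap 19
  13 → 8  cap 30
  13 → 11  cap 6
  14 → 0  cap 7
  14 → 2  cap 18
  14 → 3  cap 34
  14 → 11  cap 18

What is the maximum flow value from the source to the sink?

Maximum flow value: 41

augment #1: 14→0→6 bottleneck 7, total now 7
augment #2: 14→2→0→6 bottleneck 1, total now 8
augment #3: 14→2→0→12→6 bottleneck 6, total now 14
augment #4: 14→3→9→10→6 bottleneck 9, total now 23
augment #5: 14→11→0→12→6 bottleneck 10, total now 33
augment #6: 14→3→9→1→10→6 bottleneck 8, total now 41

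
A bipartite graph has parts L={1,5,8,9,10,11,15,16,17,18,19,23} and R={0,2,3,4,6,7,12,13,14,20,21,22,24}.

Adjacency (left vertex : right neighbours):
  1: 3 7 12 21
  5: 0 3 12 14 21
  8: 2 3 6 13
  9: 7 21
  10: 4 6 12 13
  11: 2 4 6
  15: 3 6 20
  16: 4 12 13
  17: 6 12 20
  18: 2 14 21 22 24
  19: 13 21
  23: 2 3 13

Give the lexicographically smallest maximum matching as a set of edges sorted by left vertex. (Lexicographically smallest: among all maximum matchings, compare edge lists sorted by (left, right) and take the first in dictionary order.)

Lex-smallest maximum matching: {(1,3), (5,0), (8,2), (9,7), (10,4), (11,6), (15,20), (16,12), (18,14), (19,21), (23,13)}

|M| = 11 (so the lex-smallest maximum matching has 11 edges)
process left vertices in ascending order; for each, take the smallest-labelled available neighbour that still permits 11 edges overall, or leave it unmatched if none does
lex-smallest matching: {1-3, 5-0, 8-2, 9-7, 10-4, 11-6, 15-20, 16-12, 18-14, 19-21, 23-13}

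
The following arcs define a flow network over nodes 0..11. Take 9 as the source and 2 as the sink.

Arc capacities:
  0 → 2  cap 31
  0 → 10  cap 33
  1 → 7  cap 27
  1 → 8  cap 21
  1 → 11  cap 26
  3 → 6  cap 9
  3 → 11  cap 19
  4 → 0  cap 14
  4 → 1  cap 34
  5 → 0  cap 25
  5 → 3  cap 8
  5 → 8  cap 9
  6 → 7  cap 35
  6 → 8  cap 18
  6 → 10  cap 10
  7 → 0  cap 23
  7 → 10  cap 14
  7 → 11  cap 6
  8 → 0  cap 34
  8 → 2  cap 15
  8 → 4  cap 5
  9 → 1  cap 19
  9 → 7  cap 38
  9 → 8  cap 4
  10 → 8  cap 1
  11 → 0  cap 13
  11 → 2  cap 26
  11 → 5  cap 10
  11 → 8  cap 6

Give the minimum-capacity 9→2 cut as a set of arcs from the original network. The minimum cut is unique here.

augment #1: 9→8→2 push 4
augment #2: 9→1→8→2 push 11
augment #3: 9→1→11→2 push 8
augment #4: 9→7→0→2 push 23
augment #5: 9→7→11→2 push 6
augment #6: 9→7→10→8→0→2 push 1
max flow = 53; residual-reachable set from 9 gives S-side
cut edges (S→T): {(7,0), (7,11), (9,1), (9,8), (10,8)} total cap 53

Min-cut arcs: {(7,0), (7,11), (9,1), (9,8), (10,8)} (total capacity 53)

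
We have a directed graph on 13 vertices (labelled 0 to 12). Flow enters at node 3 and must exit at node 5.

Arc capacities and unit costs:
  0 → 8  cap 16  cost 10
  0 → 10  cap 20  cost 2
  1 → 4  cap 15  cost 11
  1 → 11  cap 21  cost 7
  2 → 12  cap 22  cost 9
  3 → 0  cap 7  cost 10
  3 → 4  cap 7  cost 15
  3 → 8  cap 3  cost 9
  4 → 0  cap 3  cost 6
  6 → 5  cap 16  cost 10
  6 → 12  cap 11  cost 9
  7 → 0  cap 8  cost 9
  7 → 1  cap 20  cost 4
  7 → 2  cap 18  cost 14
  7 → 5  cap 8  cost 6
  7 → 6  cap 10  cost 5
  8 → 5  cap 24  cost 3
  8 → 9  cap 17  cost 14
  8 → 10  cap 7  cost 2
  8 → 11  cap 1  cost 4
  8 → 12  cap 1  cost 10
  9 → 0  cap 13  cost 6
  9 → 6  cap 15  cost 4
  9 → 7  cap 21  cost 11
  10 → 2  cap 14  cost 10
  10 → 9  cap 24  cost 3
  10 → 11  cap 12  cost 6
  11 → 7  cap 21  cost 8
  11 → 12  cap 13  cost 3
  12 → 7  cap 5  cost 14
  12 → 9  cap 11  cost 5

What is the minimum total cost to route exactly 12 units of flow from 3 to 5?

Minimum cost for 12 units: 265

shortest-cost path #1: 3→8→5 push 3 @ unit cost 12 (adds 36)
shortest-cost path #2: 3→0→8→5 push 7 @ unit cost 23 (adds 161)
shortest-cost path #3: 3→4→0→8→5 push 2 @ unit cost 34 (adds 68)
total cost = 265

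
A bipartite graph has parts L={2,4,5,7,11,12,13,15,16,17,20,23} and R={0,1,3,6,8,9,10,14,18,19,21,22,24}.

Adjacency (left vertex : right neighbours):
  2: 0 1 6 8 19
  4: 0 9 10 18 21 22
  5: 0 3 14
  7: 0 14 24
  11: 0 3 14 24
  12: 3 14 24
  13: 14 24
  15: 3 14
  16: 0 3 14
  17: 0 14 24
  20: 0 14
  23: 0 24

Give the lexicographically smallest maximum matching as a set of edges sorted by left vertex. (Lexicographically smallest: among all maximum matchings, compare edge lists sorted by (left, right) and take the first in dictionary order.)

|M| = 6 (so the lex-smallest maximum matching has 6 edges)
process left vertices in ascending order; for each, take the smallest-labelled available neighbour that still permits 6 edges overall, or leave it unmatched if none does
lex-smallest matching: {2-1, 4-9, 5-0, 7-14, 11-3, 12-24}

Lex-smallest maximum matching: {(2,1), (4,9), (5,0), (7,14), (11,3), (12,24)}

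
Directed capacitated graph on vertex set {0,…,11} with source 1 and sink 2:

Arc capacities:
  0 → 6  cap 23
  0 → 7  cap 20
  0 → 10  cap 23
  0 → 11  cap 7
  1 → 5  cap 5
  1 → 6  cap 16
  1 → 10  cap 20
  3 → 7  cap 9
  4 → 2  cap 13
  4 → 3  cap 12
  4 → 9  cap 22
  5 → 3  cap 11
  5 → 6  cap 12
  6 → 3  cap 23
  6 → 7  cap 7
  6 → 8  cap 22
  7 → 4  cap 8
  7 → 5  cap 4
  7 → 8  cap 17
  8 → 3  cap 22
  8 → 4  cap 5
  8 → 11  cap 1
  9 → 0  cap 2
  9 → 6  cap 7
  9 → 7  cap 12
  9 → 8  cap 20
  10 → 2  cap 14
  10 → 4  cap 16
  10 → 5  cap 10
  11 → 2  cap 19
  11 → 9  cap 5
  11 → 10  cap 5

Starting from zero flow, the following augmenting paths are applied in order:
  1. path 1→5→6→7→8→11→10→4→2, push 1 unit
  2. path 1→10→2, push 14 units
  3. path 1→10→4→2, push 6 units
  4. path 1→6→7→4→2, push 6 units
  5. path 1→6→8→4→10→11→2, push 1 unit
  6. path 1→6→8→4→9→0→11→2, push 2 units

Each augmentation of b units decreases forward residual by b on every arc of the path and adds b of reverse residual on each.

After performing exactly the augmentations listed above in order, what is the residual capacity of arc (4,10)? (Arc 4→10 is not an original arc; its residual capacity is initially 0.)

Residual capacity of (4,10): 6

after path 1 (1→5→6→7→8→11→10→4→2, push 1): res(4,10)=1
after path 2 (1→10→2, push 14): res(4,10)=1
after path 3 (1→10→4→2, push 6): res(4,10)=7
after path 4 (1→6→7→4→2, push 6): res(4,10)=7
after path 5 (1→6→8→4→10→11→2, push 1): res(4,10)=6
after path 6 (1→6→8→4→9→0→11→2, push 2): res(4,10)=6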